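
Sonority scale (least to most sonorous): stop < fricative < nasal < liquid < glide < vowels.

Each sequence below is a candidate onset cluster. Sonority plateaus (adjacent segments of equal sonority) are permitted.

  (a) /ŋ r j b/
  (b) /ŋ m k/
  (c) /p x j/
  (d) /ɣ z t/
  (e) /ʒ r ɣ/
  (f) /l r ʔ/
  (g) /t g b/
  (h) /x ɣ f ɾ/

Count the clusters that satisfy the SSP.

(a) /ŋ r j b/: profile 3-4-5-1 — violates.
(b) /ŋ m k/: profile 3-3-1 — violates.
(c) /p x j/: profile 1-2-5 — obeys.
(d) /ɣ z t/: profile 2-2-1 — violates.
(e) /ʒ r ɣ/: profile 2-4-2 — violates.
(f) /l r ʔ/: profile 4-4-1 — violates.
(g) /t g b/: profile 1-1-1 — obeys.
(h) /x ɣ f ɾ/: profile 2-2-2-4 — obeys.

3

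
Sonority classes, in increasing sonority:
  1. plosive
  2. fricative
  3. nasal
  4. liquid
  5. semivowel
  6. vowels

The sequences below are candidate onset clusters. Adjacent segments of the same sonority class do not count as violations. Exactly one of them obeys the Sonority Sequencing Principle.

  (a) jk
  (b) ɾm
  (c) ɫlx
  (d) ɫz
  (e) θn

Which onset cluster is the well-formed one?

e

(a) sonority 5-1: ill-formed.
(b) sonority 4-3: ill-formed.
(c) sonority 4-4-2: ill-formed.
(d) sonority 4-2: ill-formed.
(e) sonority 2-3: well-formed.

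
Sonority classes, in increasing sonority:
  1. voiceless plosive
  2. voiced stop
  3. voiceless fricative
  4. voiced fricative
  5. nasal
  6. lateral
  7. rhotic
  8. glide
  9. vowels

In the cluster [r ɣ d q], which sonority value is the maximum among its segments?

7

/r/ is a rhotic (sonority 7).
/ɣ/ is a voiced fricative (sonority 4).
/d/ is a voiced stop (sonority 2).
/q/ is a voiceless plosive (sonority 1).
The maximum is 7.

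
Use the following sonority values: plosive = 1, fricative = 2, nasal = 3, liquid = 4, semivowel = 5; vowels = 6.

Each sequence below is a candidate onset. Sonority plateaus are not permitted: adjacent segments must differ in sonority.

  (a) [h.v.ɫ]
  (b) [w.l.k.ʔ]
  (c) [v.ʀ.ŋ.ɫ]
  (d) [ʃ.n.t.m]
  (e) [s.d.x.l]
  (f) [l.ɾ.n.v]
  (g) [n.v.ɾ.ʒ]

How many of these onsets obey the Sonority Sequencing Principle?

(a) sonority 2-2-4: ill-formed.
(b) sonority 5-4-1-1: ill-formed.
(c) sonority 2-4-3-4: ill-formed.
(d) sonority 2-3-1-3: ill-formed.
(e) sonority 2-1-2-4: ill-formed.
(f) sonority 4-4-3-2: ill-formed.
(g) sonority 3-2-4-2: ill-formed.

0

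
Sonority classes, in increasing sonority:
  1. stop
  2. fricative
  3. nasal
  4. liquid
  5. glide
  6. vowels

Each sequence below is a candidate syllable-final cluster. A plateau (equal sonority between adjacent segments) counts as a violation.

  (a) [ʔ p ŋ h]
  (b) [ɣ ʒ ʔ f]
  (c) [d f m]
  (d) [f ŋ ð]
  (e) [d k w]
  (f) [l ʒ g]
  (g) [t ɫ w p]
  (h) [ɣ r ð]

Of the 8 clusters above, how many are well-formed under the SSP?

(a) 1-1-3-2 → violates
(b) 2-2-1-2 → violates
(c) 1-2-3 → violates
(d) 2-3-2 → violates
(e) 1-1-5 → violates
(f) 4-2-1 → obeys
(g) 1-4-5-1 → violates
(h) 2-4-2 → violates

1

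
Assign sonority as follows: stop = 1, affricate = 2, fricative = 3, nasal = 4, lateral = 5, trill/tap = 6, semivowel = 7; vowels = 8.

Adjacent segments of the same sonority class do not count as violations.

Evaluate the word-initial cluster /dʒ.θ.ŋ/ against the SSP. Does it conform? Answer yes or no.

yes

/dʒ/ is an affricate (sonority 2).
/θ/ is a fricative (sonority 3).
/ŋ/ is a nasal (sonority 4).
The profile 2-3-4 strictly rises, so the word-initial cluster satisfies the SSP.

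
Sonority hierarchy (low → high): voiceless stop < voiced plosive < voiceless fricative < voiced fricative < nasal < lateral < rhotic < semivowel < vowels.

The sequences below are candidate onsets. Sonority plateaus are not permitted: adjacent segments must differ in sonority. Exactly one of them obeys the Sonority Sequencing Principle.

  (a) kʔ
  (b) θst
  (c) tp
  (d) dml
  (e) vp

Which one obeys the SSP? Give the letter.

d

(a) kʔ: profile 1-1 — violates.
(b) θst: profile 3-3-1 — violates.
(c) tp: profile 1-1 — violates.
(d) dml: profile 2-5-6 — obeys.
(e) vp: profile 4-1 — violates.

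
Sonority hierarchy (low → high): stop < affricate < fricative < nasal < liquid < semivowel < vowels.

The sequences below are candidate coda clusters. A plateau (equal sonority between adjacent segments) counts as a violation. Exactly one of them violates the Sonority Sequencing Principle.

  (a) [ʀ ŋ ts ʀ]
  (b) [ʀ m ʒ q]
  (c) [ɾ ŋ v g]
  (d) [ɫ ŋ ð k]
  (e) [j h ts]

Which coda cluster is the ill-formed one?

(a) [ʀ ŋ ts ʀ]: profile 5-4-2-5 — violates.
(b) [ʀ m ʒ q]: profile 5-4-3-1 — obeys.
(c) [ɾ ŋ v g]: profile 5-4-3-1 — obeys.
(d) [ɫ ŋ ð k]: profile 5-4-3-1 — obeys.
(e) [j h ts]: profile 6-3-2 — obeys.

a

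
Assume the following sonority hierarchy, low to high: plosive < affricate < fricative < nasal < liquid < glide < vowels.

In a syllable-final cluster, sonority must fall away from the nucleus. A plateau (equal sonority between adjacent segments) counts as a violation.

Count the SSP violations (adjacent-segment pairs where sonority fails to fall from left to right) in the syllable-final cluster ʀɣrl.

/ʀ/ is a liquid (sonority 5).
/ɣ/ is a fricative (sonority 3).
/r/ is a liquid (sonority 5).
/l/ is a liquid (sonority 5).
/ʀ/→/ɣ/: 5→3 (falls) — ok.
/ɣ/→/r/: 3→5 (does not fall) — violation.
/r/→/l/: 5→5 (plateau) — violation.

2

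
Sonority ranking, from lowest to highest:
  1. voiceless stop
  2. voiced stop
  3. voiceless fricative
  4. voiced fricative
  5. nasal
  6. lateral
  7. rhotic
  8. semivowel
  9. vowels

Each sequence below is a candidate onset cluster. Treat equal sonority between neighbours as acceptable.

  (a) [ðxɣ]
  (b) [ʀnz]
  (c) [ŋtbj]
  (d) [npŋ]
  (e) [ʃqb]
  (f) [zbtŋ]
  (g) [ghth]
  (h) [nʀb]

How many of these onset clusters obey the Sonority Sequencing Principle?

(a) [ðxɣ]: profile 4-3-4 — violates.
(b) [ʀnz]: profile 7-5-4 — violates.
(c) [ŋtbj]: profile 5-1-2-8 — violates.
(d) [npŋ]: profile 5-1-5 — violates.
(e) [ʃqb]: profile 3-1-2 — violates.
(f) [zbtŋ]: profile 4-2-1-5 — violates.
(g) [ghth]: profile 2-3-1-3 — violates.
(h) [nʀb]: profile 5-7-2 — violates.

0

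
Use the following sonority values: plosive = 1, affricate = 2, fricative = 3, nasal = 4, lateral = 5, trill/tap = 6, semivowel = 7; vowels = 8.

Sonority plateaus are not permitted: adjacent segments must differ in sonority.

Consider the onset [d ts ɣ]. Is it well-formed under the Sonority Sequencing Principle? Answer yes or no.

yes

/d/: plosive = 1.
/ts/: affricate = 2.
/ɣ/: fricative = 3.
The profile 1-2-3 strictly rises, so the onset satisfies the SSP.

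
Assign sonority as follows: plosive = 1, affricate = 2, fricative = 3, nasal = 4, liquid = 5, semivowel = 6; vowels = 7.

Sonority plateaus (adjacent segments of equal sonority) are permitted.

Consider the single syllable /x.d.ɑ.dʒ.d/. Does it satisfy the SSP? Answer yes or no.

no

Onset: /x/ is a fricative (sonority 3), /d/ is a plosive (sonority 1); then the nucleus /ɑ/ (sonority 7).
Onset profile 3-1-7 — does not rise throughout.
Coda: /dʒ/ is an affricate (sonority 2), /d/ is a plosive (sonority 1).
Coda profile 7-2-1 — falls from the nucleus.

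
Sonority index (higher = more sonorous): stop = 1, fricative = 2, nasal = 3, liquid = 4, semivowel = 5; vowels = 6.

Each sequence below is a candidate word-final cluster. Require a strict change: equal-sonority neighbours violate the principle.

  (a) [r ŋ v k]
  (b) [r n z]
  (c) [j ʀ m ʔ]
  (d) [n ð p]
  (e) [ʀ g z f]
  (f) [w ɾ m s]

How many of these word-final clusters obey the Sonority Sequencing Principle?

(a) 4-3-2-1 → obeys
(b) 4-3-2 → obeys
(c) 5-4-3-1 → obeys
(d) 3-2-1 → obeys
(e) 4-1-2-2 → violates
(f) 5-4-3-2 → obeys

5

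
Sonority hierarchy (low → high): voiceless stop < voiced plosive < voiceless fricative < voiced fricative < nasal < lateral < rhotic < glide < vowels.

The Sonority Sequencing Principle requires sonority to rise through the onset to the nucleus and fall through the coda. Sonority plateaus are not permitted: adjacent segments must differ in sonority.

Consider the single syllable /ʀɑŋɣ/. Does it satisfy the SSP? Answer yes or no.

yes

Onset: /ʀ/ is a rhotic (sonority 7); then the nucleus /ɑ/ (sonority 9).
Onset profile 7-9 — rises to the nucleus.
Coda: /ŋ/ is a nasal (sonority 5), /ɣ/ is a voiced fricative (sonority 4).
Coda profile 9-5-4 — falls from the nucleus.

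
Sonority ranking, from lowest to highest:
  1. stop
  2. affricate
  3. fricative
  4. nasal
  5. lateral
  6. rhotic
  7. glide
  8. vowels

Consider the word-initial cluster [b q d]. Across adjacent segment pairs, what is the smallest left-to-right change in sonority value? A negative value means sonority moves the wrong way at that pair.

0

/b/ is a stop (sonority 1).
/q/ is a stop (sonority 1).
/d/ is a stop (sonority 1).
/b/→/q/: change +0.
/q/→/d/: change +0.
Minimum = 0.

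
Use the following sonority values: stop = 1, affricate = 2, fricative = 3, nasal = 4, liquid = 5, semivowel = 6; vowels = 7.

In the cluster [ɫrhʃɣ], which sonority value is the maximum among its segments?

5

/ɫ/ is a liquid (sonority 5).
/r/ is a liquid (sonority 5).
/h/ is a fricative (sonority 3).
/ʃ/ is a fricative (sonority 3).
/ɣ/ is a fricative (sonority 3).
The maximum is 5.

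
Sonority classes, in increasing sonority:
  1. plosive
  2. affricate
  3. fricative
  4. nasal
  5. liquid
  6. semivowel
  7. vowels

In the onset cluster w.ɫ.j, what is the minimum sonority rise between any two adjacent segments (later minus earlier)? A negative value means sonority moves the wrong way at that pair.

-1

/w/: semivowel = 6.
/ɫ/: liquid = 5.
/j/: semivowel = 6.
/w/→/ɫ/: change -1.
/ɫ/→/j/: change +1.
Minimum = -1.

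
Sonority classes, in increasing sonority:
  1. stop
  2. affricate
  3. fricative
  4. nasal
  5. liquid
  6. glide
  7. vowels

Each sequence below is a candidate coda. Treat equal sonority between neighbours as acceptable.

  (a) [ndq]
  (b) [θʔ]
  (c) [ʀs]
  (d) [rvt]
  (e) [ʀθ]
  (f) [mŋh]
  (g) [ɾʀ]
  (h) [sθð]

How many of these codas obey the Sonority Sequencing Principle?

(a) sonority 4-1-1: well-formed.
(b) sonority 3-1: well-formed.
(c) sonority 5-3: well-formed.
(d) sonority 5-3-1: well-formed.
(e) sonority 5-3: well-formed.
(f) sonority 4-4-3: well-formed.
(g) sonority 5-5: well-formed.
(h) sonority 3-3-3: well-formed.

8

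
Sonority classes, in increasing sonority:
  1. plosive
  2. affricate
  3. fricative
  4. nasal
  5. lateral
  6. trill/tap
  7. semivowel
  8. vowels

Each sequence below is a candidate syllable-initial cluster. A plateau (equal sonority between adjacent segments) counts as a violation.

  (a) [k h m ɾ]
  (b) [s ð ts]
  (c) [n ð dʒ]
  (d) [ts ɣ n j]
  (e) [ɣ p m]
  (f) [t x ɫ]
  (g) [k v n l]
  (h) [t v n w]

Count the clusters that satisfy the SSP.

5

(a) sonority 1-3-4-6: well-formed.
(b) sonority 3-3-2: ill-formed.
(c) sonority 4-3-2: ill-formed.
(d) sonority 2-3-4-7: well-formed.
(e) sonority 3-1-4: ill-formed.
(f) sonority 1-3-5: well-formed.
(g) sonority 1-3-4-5: well-formed.
(h) sonority 1-3-4-7: well-formed.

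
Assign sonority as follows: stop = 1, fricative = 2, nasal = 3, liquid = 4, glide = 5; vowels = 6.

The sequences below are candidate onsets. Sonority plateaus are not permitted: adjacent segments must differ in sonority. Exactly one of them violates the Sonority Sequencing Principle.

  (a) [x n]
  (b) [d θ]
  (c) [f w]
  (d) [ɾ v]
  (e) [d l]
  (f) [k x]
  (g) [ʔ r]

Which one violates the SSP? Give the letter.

(a) 2-3 → obeys
(b) 1-2 → obeys
(c) 2-5 → obeys
(d) 4-2 → violates
(e) 1-4 → obeys
(f) 1-2 → obeys
(g) 1-4 → obeys

d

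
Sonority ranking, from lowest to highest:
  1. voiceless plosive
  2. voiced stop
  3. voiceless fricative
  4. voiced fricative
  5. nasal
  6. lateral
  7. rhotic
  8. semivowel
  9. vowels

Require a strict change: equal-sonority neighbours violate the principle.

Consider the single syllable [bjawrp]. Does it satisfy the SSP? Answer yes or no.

Onset: /b/ is a voiced stop (sonority 2), /j/ is a semivowel (sonority 8); then the nucleus /a/ (sonority 9).
Onset profile 2-8-9 — rises to the nucleus.
Coda: /w/ is a semivowel (sonority 8), /r/ is a rhotic (sonority 7), /p/ is a voiceless plosive (sonority 1).
Coda profile 9-8-7-1 — falls from the nucleus.

yes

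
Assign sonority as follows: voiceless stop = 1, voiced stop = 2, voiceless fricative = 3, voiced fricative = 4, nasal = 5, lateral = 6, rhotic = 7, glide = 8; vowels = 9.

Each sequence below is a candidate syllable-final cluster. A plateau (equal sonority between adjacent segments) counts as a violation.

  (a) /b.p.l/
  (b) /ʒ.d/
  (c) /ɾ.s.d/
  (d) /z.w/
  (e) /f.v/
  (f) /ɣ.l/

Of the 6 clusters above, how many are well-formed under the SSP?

(a) sonority 2-1-6: ill-formed.
(b) sonority 4-2: well-formed.
(c) sonority 7-3-2: well-formed.
(d) sonority 4-8: ill-formed.
(e) sonority 3-4: ill-formed.
(f) sonority 4-6: ill-formed.

2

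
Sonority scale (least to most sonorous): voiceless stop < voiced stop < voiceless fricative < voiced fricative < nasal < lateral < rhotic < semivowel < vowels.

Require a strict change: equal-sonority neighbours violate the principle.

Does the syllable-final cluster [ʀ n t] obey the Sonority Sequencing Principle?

yes

/ʀ/: rhotic = 7.
/n/: nasal = 5.
/t/: voiceless stop = 1.
The profile 7-5-1 strictly falls, so the syllable-final cluster satisfies the SSP.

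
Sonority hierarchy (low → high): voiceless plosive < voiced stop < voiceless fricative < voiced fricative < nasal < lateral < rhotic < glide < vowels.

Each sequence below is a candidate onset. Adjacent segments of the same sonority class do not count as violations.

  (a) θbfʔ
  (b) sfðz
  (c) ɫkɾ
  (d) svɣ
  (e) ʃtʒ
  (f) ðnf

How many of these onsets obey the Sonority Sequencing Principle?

(a) θbfʔ: profile 3-2-3-1 — violates.
(b) sfðz: profile 3-3-4-4 — obeys.
(c) ɫkɾ: profile 6-1-7 — violates.
(d) svɣ: profile 3-4-4 — obeys.
(e) ʃtʒ: profile 3-1-4 — violates.
(f) ðnf: profile 4-5-3 — violates.

2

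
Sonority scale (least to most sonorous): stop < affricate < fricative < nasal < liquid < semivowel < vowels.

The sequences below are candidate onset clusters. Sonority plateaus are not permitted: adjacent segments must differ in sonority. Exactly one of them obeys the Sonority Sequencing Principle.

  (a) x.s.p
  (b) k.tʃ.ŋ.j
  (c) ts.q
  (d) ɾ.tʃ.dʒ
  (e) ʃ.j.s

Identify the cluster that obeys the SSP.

b

(a) 3-3-1 → violates
(b) 1-2-4-6 → obeys
(c) 2-1 → violates
(d) 5-2-2 → violates
(e) 3-6-3 → violates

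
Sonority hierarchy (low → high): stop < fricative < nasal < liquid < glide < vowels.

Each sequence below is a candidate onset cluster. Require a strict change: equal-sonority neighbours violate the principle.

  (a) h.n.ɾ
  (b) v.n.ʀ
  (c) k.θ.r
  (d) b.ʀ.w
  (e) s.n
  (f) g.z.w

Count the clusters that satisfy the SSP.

(a) 2-3-4 → obeys
(b) 2-3-4 → obeys
(c) 1-2-4 → obeys
(d) 1-4-5 → obeys
(e) 2-3 → obeys
(f) 1-2-5 → obeys

6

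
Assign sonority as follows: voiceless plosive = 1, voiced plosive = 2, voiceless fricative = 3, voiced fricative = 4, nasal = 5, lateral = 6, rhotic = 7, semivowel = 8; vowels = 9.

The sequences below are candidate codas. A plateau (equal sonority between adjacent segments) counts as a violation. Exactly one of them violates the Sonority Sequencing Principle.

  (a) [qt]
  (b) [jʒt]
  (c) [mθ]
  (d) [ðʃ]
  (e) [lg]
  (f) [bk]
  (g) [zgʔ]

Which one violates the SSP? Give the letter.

(a) sonority 1-1: ill-formed.
(b) sonority 8-4-1: well-formed.
(c) sonority 5-3: well-formed.
(d) sonority 4-3: well-formed.
(e) sonority 6-2: well-formed.
(f) sonority 2-1: well-formed.
(g) sonority 4-2-1: well-formed.

a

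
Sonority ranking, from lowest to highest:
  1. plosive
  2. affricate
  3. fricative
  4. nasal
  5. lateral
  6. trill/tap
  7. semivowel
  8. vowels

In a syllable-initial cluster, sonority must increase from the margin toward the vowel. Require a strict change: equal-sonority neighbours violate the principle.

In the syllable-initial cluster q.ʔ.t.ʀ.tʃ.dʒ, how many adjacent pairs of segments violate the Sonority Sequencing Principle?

/q/ — plosive, sonority 1.
/ʔ/ — plosive, sonority 1.
/t/ — plosive, sonority 1.
/ʀ/ — trill/tap, sonority 6.
/tʃ/ — affricate, sonority 2.
/dʒ/ — affricate, sonority 2.
/q/→/ʔ/: 1→1 (plateau) — violation.
/ʔ/→/t/: 1→1 (plateau) — violation.
/t/→/ʀ/: 1→6 (rises) — ok.
/ʀ/→/tʃ/: 6→2 (does not rise) — violation.
/tʃ/→/dʒ/: 2→2 (plateau) — violation.

4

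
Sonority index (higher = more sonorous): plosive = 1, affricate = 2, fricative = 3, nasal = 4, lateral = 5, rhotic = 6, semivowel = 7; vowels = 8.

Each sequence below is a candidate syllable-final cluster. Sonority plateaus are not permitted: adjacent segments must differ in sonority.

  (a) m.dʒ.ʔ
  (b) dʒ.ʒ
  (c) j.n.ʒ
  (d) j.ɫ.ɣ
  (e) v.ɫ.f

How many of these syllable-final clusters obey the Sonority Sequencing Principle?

(a) sonority 4-2-1: well-formed.
(b) sonority 2-3: ill-formed.
(c) sonority 7-4-3: well-formed.
(d) sonority 7-5-3: well-formed.
(e) sonority 3-5-3: ill-formed.

3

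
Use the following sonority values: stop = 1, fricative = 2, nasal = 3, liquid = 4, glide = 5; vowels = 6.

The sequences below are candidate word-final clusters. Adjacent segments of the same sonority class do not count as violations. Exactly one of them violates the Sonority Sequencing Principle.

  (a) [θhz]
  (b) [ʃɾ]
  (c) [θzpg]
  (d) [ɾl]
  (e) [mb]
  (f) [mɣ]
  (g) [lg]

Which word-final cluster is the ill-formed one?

b

(a) [θhz]: profile 2-2-2 — obeys.
(b) [ʃɾ]: profile 2-4 — violates.
(c) [θzpg]: profile 2-2-1-1 — obeys.
(d) [ɾl]: profile 4-4 — obeys.
(e) [mb]: profile 3-1 — obeys.
(f) [mɣ]: profile 3-2 — obeys.
(g) [lg]: profile 4-1 — obeys.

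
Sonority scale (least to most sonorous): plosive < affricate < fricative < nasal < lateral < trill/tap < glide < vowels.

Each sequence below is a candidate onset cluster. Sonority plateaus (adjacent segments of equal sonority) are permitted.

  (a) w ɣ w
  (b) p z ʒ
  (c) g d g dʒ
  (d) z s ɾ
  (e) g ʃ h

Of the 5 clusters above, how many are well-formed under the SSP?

(a) sonority 7-3-7: ill-formed.
(b) sonority 1-3-3: well-formed.
(c) sonority 1-1-1-2: well-formed.
(d) sonority 3-3-6: well-formed.
(e) sonority 1-3-3: well-formed.

4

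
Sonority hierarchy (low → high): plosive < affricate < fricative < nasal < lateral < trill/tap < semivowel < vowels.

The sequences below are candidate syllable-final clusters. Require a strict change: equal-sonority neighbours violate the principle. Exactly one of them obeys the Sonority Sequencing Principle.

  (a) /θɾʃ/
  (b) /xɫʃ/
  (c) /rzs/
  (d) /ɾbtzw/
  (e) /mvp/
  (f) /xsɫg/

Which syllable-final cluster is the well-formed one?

(a) /θɾʃ/: profile 3-6-3 — violates.
(b) /xɫʃ/: profile 3-5-3 — violates.
(c) /rzs/: profile 6-3-3 — violates.
(d) /ɾbtzw/: profile 6-1-1-3-7 — violates.
(e) /mvp/: profile 4-3-1 — obeys.
(f) /xsɫg/: profile 3-3-5-1 — violates.

e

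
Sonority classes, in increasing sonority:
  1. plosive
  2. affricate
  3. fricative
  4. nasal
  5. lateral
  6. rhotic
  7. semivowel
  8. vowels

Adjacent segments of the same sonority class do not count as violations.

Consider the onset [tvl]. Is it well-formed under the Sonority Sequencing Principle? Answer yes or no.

yes

/t/ — plosive, sonority 1.
/v/ — fricative, sonority 3.
/l/ — lateral, sonority 5.
The profile 1-3-5 strictly rises, so the onset satisfies the SSP.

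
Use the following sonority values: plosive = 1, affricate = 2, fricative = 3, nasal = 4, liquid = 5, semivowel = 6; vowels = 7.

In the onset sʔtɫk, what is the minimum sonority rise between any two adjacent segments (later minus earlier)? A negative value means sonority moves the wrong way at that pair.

/s/ — fricative, sonority 3.
/ʔ/ — plosive, sonority 1.
/t/ — plosive, sonority 1.
/ɫ/ — liquid, sonority 5.
/k/ — plosive, sonority 1.
/s/→/ʔ/: change -2.
/ʔ/→/t/: change +0.
/t/→/ɫ/: change +4.
/ɫ/→/k/: change -4.
Minimum = -4.

-4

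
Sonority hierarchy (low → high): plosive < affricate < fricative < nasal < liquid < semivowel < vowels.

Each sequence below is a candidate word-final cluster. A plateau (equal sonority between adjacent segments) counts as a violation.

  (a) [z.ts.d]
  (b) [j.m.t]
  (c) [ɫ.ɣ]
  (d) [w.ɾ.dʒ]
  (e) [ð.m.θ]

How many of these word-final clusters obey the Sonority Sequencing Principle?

4

(a) [z.ts.d]: profile 3-2-1 — obeys.
(b) [j.m.t]: profile 6-4-1 — obeys.
(c) [ɫ.ɣ]: profile 5-3 — obeys.
(d) [w.ɾ.dʒ]: profile 6-5-2 — obeys.
(e) [ð.m.θ]: profile 3-4-3 — violates.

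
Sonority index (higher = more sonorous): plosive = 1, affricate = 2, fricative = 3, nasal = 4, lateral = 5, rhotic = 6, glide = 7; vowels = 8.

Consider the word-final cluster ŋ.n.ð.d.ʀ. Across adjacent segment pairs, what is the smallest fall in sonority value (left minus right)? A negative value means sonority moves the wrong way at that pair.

-5

/ŋ/ is a nasal (sonority 4).
/n/ is a nasal (sonority 4).
/ð/ is a fricative (sonority 3).
/d/ is a plosive (sonority 1).
/ʀ/ is a rhotic (sonority 6).
/ŋ/→/n/: change +0.
/n/→/ð/: change +1.
/ð/→/d/: change +2.
/d/→/ʀ/: change -5.
Minimum = -5.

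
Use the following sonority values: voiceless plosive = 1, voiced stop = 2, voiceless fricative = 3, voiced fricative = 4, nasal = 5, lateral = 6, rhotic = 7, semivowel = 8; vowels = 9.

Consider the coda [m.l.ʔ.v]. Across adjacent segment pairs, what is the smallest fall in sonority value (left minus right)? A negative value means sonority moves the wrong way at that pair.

-3

/m/: nasal = 5.
/l/: lateral = 6.
/ʔ/: voiceless plosive = 1.
/v/: voiced fricative = 4.
/m/→/l/: change -1.
/l/→/ʔ/: change +5.
/ʔ/→/v/: change -3.
Minimum = -3.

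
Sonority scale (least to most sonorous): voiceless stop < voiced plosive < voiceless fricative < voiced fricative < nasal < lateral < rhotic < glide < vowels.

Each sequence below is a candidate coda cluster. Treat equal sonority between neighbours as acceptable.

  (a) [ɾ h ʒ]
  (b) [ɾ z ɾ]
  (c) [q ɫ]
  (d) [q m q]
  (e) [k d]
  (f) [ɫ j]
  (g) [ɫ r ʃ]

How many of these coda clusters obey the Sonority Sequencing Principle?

0

(a) sonority 7-3-4: ill-formed.
(b) sonority 7-4-7: ill-formed.
(c) sonority 1-6: ill-formed.
(d) sonority 1-5-1: ill-formed.
(e) sonority 1-2: ill-formed.
(f) sonority 6-8: ill-formed.
(g) sonority 6-7-3: ill-formed.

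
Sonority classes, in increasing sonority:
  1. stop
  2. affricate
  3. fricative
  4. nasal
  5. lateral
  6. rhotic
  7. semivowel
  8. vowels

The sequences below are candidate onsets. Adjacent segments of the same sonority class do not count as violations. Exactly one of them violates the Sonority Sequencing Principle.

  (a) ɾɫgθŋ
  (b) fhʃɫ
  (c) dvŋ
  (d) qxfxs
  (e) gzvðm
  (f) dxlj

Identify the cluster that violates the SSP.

a

(a) sonority 6-5-1-3-4: ill-formed.
(b) sonority 3-3-3-5: well-formed.
(c) sonority 1-3-4: well-formed.
(d) sonority 1-3-3-3-3: well-formed.
(e) sonority 1-3-3-3-4: well-formed.
(f) sonority 1-3-5-7: well-formed.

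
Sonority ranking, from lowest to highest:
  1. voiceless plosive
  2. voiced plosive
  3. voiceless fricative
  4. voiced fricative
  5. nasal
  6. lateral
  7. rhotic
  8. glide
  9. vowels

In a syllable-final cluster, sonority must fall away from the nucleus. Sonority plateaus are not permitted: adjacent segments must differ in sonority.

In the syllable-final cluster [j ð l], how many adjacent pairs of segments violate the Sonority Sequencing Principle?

1

/j/ — glide, sonority 8.
/ð/ — voiced fricative, sonority 4.
/l/ — lateral, sonority 6.
/j/→/ð/: 8→4 (falls) — ok.
/ð/→/l/: 4→6 (does not fall) — violation.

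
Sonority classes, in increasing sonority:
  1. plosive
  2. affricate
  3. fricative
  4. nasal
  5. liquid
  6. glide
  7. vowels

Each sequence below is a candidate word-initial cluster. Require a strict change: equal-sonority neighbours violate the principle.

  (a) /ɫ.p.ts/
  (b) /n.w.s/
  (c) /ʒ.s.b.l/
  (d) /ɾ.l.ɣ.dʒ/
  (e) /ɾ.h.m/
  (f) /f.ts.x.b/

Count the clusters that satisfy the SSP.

0

(a) sonority 5-1-2: ill-formed.
(b) sonority 4-6-3: ill-formed.
(c) sonority 3-3-1-5: ill-formed.
(d) sonority 5-5-3-2: ill-formed.
(e) sonority 5-3-4: ill-formed.
(f) sonority 3-2-3-1: ill-formed.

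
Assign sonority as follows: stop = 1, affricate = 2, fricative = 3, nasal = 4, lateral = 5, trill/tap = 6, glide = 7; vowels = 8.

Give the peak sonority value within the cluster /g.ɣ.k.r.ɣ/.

/g/ — stop, sonority 1.
/ɣ/ — fricative, sonority 3.
/k/ — stop, sonority 1.
/r/ — trill/tap, sonority 6.
/ɣ/ — fricative, sonority 3.
The maximum is 6.

6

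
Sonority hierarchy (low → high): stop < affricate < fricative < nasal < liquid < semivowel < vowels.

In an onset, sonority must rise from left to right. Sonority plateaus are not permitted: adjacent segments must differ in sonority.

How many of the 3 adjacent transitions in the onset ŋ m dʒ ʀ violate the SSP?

2

/ŋ/ is a nasal (sonority 4).
/m/ is a nasal (sonority 4).
/dʒ/ is an affricate (sonority 2).
/ʀ/ is a liquid (sonority 5).
/ŋ/→/m/: 4→4 (plateau) — violation.
/m/→/dʒ/: 4→2 (does not rise) — violation.
/dʒ/→/ʀ/: 2→5 (rises) — ok.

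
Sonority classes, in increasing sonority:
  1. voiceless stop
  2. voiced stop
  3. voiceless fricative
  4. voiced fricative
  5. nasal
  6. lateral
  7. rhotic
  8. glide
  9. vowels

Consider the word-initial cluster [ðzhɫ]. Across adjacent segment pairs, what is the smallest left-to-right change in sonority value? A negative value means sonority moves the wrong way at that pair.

/ð/ — voiced fricative, sonority 4.
/z/ — voiced fricative, sonority 4.
/h/ — voiceless fricative, sonority 3.
/ɫ/ — lateral, sonority 6.
/ð/→/z/: change +0.
/z/→/h/: change -1.
/h/→/ɫ/: change +3.
Minimum = -1.

-1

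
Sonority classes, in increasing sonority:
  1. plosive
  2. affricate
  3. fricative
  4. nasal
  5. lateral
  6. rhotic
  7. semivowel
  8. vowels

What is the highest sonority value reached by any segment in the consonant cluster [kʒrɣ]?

6

/k/ — plosive, sonority 1.
/ʒ/ — fricative, sonority 3.
/r/ — rhotic, sonority 6.
/ɣ/ — fricative, sonority 3.
The maximum is 6.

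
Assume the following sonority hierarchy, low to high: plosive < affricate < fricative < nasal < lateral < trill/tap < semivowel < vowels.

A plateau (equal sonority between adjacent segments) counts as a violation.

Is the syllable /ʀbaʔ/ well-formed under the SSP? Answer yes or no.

no

Onset: /ʀ/ is a trill/tap (sonority 6), /b/ is a plosive (sonority 1); then the nucleus /a/ (sonority 8).
Onset profile 6-1-8 — does not strictly rise throughout.
Coda: /ʔ/ is a plosive (sonority 1).
Coda profile 8-1 — falls from the nucleus.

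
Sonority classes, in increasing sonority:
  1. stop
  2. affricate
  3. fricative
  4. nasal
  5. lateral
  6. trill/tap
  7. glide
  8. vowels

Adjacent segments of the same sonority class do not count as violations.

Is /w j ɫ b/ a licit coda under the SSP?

yes

/w/: glide = 7.
/j/: glide = 7.
/ɫ/: lateral = 5.
/b/: stop = 1.
The profile 7-7-5-1 is non-increasing (plateaus allowed), so the coda satisfies the SSP.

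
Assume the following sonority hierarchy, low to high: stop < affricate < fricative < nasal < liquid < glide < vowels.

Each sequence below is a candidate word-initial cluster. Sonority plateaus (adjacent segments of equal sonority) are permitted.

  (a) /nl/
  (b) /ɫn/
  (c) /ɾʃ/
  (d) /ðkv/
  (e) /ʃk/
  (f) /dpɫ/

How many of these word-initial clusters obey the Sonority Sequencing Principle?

2

(a) sonority 4-5: well-formed.
(b) sonority 5-4: ill-formed.
(c) sonority 5-3: ill-formed.
(d) sonority 3-1-3: ill-formed.
(e) sonority 3-1: ill-formed.
(f) sonority 1-1-5: well-formed.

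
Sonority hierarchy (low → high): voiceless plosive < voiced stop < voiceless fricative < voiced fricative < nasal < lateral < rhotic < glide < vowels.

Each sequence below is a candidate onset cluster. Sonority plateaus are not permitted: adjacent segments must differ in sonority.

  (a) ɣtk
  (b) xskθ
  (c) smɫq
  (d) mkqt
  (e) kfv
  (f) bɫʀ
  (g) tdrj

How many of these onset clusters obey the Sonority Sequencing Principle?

(a) 4-1-1 → violates
(b) 3-3-1-3 → violates
(c) 3-5-6-1 → violates
(d) 5-1-1-1 → violates
(e) 1-3-4 → obeys
(f) 2-6-7 → obeys
(g) 1-2-7-8 → obeys

3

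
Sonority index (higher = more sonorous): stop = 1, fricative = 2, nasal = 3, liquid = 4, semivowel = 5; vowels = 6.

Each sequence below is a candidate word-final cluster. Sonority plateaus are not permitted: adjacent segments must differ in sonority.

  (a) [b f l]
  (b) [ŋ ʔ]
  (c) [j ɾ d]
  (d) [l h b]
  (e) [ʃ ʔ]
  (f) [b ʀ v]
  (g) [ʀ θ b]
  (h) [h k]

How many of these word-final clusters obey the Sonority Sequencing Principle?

6

(a) sonority 1-2-4: ill-formed.
(b) sonority 3-1: well-formed.
(c) sonority 5-4-1: well-formed.
(d) sonority 4-2-1: well-formed.
(e) sonority 2-1: well-formed.
(f) sonority 1-4-2: ill-formed.
(g) sonority 4-2-1: well-formed.
(h) sonority 2-1: well-formed.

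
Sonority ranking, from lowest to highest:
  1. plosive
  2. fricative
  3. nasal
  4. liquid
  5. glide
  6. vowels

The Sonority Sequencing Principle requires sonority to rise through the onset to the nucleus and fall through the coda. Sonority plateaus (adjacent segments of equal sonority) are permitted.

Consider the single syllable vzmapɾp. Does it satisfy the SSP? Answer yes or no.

no

Onset: /v/ is a fricative (sonority 2), /z/ is a fricative (sonority 2), /m/ is a nasal (sonority 3); then the nucleus /a/ (sonority 6).
Onset profile 2-2-3-6 — rises to the nucleus.
Coda: /p/ is a plosive (sonority 1), /ɾ/ is a liquid (sonority 4), /p/ is a plosive (sonority 1).
Coda profile 6-1-4-1 — does not fall throughout.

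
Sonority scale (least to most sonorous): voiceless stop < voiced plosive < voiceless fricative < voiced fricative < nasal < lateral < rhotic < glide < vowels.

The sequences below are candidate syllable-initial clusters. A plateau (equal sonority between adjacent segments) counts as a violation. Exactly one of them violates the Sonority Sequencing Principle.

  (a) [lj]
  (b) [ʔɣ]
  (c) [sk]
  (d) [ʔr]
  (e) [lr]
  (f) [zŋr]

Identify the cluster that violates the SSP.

(a) sonority 6-8: well-formed.
(b) sonority 1-4: well-formed.
(c) sonority 3-1: ill-formed.
(d) sonority 1-7: well-formed.
(e) sonority 6-7: well-formed.
(f) sonority 4-5-7: well-formed.

c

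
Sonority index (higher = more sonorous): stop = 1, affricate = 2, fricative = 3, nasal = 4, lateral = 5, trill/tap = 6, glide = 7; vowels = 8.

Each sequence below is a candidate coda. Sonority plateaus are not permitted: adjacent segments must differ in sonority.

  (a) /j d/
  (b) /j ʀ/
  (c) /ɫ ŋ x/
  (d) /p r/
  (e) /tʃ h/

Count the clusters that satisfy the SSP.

(a) sonority 7-1: well-formed.
(b) sonority 7-6: well-formed.
(c) sonority 5-4-3: well-formed.
(d) sonority 1-6: ill-formed.
(e) sonority 2-3: ill-formed.

3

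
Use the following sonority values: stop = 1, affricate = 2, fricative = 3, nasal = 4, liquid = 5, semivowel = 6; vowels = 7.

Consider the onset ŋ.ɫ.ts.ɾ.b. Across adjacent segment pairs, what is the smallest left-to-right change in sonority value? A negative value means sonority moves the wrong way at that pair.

-4

/ŋ/ is a nasal (sonority 4).
/ɫ/ is a liquid (sonority 5).
/ts/ is an affricate (sonority 2).
/ɾ/ is a liquid (sonority 5).
/b/ is a stop (sonority 1).
/ŋ/→/ɫ/: change +1.
/ɫ/→/ts/: change -3.
/ts/→/ɾ/: change +3.
/ɾ/→/b/: change -4.
Minimum = -4.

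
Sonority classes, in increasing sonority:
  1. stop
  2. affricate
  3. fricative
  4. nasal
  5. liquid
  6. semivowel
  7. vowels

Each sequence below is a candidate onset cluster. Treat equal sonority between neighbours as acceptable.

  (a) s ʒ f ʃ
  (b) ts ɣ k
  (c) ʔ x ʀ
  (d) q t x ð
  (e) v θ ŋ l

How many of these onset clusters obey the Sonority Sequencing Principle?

(a) sonority 3-3-3-3: well-formed.
(b) sonority 2-3-1: ill-formed.
(c) sonority 1-3-5: well-formed.
(d) sonority 1-1-3-3: well-formed.
(e) sonority 3-3-4-5: well-formed.

4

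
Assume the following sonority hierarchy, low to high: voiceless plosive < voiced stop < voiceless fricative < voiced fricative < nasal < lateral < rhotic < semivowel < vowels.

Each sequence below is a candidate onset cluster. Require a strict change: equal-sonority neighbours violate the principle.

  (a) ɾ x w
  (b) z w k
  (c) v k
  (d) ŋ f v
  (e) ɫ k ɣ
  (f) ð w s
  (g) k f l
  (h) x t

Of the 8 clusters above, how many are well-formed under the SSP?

(a) 7-3-8 → violates
(b) 4-8-1 → violates
(c) 4-1 → violates
(d) 5-3-4 → violates
(e) 6-1-4 → violates
(f) 4-8-3 → violates
(g) 1-3-6 → obeys
(h) 3-1 → violates

1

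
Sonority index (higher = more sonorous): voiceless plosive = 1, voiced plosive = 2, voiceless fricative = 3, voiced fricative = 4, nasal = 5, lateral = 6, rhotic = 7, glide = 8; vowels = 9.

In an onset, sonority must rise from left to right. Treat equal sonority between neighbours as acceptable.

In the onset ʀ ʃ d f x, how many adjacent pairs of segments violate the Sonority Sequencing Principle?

/ʀ/ — rhotic, sonority 7.
/ʃ/ — voiceless fricative, sonority 3.
/d/ — voiced plosive, sonority 2.
/f/ — voiceless fricative, sonority 3.
/x/ — voiceless fricative, sonority 3.
/ʀ/→/ʃ/: 7→3 (does not rise) — violation.
/ʃ/→/d/: 3→2 (does not rise) — violation.
/d/→/f/: 2→3 (rises) — ok.
/f/→/x/: 3→3 (plateau, allowed) — ok.

2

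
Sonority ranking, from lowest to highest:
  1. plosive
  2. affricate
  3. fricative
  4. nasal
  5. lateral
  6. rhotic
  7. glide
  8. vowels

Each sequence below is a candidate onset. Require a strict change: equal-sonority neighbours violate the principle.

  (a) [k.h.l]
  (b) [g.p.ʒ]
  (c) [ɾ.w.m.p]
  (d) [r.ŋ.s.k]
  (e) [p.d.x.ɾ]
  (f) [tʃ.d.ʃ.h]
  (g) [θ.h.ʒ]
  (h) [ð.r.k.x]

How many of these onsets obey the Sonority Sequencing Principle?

1

(a) [k.h.l]: profile 1-3-5 — obeys.
(b) [g.p.ʒ]: profile 1-1-3 — violates.
(c) [ɾ.w.m.p]: profile 6-7-4-1 — violates.
(d) [r.ŋ.s.k]: profile 6-4-3-1 — violates.
(e) [p.d.x.ɾ]: profile 1-1-3-6 — violates.
(f) [tʃ.d.ʃ.h]: profile 2-1-3-3 — violates.
(g) [θ.h.ʒ]: profile 3-3-3 — violates.
(h) [ð.r.k.x]: profile 3-6-1-3 — violates.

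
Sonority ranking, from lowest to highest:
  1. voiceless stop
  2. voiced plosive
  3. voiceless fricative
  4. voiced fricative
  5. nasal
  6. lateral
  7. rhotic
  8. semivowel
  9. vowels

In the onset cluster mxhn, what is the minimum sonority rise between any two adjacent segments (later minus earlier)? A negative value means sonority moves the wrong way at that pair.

-2

/m/ is a nasal (sonority 5).
/x/ is a voiceless fricative (sonority 3).
/h/ is a voiceless fricative (sonority 3).
/n/ is a nasal (sonority 5).
/m/→/x/: change -2.
/x/→/h/: change +0.
/h/→/n/: change +2.
Minimum = -2.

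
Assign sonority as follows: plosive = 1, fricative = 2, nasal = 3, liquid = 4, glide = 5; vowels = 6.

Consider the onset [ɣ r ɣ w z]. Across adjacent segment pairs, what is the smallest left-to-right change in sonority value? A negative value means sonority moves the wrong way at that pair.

/ɣ/ — fricative, sonority 2.
/r/ — liquid, sonority 4.
/ɣ/ — fricative, sonority 2.
/w/ — glide, sonority 5.
/z/ — fricative, sonority 2.
/ɣ/→/r/: change +2.
/r/→/ɣ/: change -2.
/ɣ/→/w/: change +3.
/w/→/z/: change -3.
Minimum = -3.

-3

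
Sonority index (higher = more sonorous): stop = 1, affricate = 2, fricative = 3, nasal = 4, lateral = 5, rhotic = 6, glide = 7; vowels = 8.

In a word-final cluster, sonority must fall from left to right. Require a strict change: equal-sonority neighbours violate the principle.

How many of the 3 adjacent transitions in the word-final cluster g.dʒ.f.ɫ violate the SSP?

/g/ is a stop (sonority 1).
/dʒ/ is an affricate (sonority 2).
/f/ is a fricative (sonority 3).
/ɫ/ is a lateral (sonority 5).
/g/→/dʒ/: 1→2 (does not fall) — violation.
/dʒ/→/f/: 2→3 (does not fall) — violation.
/f/→/ɫ/: 3→5 (does not fall) — violation.

3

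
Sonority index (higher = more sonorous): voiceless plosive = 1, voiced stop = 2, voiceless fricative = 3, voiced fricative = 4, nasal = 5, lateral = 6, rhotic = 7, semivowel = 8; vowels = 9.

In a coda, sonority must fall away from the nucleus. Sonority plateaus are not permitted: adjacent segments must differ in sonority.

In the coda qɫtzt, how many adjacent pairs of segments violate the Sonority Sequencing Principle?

2

/q/ — voiceless plosive, sonority 1.
/ɫ/ — lateral, sonority 6.
/t/ — voiceless plosive, sonority 1.
/z/ — voiced fricative, sonority 4.
/t/ — voiceless plosive, sonority 1.
/q/→/ɫ/: 1→6 (does not fall) — violation.
/ɫ/→/t/: 6→1 (falls) — ok.
/t/→/z/: 1→4 (does not fall) — violation.
/z/→/t/: 4→1 (falls) — ok.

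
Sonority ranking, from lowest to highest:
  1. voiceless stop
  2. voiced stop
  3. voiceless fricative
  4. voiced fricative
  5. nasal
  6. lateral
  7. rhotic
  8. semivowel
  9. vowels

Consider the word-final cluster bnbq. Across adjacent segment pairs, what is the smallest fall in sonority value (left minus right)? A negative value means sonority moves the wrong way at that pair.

/b/: voiced stop = 2.
/n/: nasal = 5.
/b/: voiced stop = 2.
/q/: voiceless stop = 1.
/b/→/n/: change -3.
/n/→/b/: change +3.
/b/→/q/: change +1.
Minimum = -3.

-3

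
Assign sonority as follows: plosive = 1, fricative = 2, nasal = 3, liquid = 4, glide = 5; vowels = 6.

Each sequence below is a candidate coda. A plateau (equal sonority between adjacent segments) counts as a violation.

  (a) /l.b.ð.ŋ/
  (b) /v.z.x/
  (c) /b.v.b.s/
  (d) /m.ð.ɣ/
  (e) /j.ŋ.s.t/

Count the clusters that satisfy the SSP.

(a) sonority 4-1-2-3: ill-formed.
(b) sonority 2-2-2: ill-formed.
(c) sonority 1-2-1-2: ill-formed.
(d) sonority 3-2-2: ill-formed.
(e) sonority 5-3-2-1: well-formed.

1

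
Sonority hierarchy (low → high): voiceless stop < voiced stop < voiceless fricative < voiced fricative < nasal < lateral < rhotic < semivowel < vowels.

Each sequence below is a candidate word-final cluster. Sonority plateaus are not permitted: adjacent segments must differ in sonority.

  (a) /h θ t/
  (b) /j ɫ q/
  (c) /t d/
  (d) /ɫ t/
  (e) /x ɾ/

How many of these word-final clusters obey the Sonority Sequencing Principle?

2

(a) 3-3-1 → violates
(b) 8-6-1 → obeys
(c) 1-2 → violates
(d) 6-1 → obeys
(e) 3-7 → violates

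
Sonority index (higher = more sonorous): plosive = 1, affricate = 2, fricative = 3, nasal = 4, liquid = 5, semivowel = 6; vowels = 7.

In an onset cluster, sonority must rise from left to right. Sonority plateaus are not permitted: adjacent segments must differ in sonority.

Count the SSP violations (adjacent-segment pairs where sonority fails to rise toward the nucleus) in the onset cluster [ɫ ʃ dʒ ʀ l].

3

/ɫ/ is a liquid (sonority 5).
/ʃ/ is a fricative (sonority 3).
/dʒ/ is an affricate (sonority 2).
/ʀ/ is a liquid (sonority 5).
/l/ is a liquid (sonority 5).
/ɫ/→/ʃ/: 5→3 (does not rise) — violation.
/ʃ/→/dʒ/: 3→2 (does not rise) — violation.
/dʒ/→/ʀ/: 2→5 (rises) — ok.
/ʀ/→/l/: 5→5 (plateau) — violation.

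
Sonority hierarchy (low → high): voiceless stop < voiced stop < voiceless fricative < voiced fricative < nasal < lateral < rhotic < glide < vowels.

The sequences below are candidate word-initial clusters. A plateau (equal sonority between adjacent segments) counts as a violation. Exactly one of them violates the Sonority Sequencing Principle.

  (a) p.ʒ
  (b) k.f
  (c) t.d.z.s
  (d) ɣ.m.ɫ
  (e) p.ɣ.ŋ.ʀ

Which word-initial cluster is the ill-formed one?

c

(a) 1-4 → obeys
(b) 1-3 → obeys
(c) 1-2-4-3 → violates
(d) 4-5-6 → obeys
(e) 1-4-5-7 → obeys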